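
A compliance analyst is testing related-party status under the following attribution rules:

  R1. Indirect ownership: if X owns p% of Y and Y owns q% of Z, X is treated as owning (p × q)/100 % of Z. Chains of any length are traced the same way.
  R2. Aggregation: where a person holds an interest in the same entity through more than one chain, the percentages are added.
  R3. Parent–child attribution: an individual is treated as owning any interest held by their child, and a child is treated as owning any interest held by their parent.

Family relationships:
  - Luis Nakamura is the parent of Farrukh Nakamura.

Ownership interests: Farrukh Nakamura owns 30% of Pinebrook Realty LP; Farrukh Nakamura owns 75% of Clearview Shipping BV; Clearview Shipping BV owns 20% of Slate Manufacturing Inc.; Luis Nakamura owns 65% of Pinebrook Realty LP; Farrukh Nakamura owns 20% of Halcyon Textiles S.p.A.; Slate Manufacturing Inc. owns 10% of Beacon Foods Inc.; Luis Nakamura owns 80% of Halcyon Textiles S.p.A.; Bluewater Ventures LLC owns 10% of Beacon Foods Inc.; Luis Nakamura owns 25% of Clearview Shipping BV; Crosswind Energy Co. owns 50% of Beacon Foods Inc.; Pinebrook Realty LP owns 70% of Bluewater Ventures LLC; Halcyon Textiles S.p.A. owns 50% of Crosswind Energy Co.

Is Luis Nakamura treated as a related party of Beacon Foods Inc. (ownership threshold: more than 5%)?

Yes

By parent–child attribution (R3), Luis Nakamura is treated as also owning Farrukh Nakamura's interest in Halcyon Textiles S.p.A, giving 80% + 20% = 100%.
By parent–child attribution (R3), Luis Nakamura is treated as also owning Farrukh Nakamura's interest in Clearview Shipping BV, giving 25% + 75% = 100%.
By parent–child attribution (R3), Luis Nakamura is treated as also owning Farrukh Nakamura's interest in Pinebrook Realty LP, giving 65% + 30% = 95%.
Chain via Halcyon Textiles S.p.A. → Crosswind Energy Co. (R1): 100% × 50% × 50% = 25% of Beacon Foods Inc.
Chain via Clearview Shipping BV → Slate Manufacturing Inc. (R1): 100% × 20% × 10% = 2% of Beacon Foods Inc.
Chain via Pinebrook Realty LP → Bluewater Ventures LLC (R1): 95% × 70% × 10% = 6.65% of Beacon Foods Inc.
Aggregating (R2): 25% + 2% + 6.65% = 33.65%.
33.65% exceeds the 5% threshold, so Luis is a related party to Beacon Foods Inc.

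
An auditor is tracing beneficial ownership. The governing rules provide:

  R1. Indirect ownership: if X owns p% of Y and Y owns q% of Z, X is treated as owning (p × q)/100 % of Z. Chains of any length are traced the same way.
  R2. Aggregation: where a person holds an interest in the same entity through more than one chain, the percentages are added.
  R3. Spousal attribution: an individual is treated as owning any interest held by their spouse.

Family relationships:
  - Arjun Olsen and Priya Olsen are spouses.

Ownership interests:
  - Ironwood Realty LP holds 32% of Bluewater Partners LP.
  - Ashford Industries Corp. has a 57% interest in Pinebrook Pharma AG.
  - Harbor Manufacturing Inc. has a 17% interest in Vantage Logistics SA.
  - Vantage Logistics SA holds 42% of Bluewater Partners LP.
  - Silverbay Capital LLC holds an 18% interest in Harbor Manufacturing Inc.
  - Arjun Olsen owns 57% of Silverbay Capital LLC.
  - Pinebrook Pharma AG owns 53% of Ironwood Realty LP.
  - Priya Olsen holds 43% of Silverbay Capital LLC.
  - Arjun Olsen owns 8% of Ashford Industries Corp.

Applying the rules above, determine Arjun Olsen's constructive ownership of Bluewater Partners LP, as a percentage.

2.058576%

By spousal attribution (R3), Arjun Olsen is treated as also owning Priya Olsen's interest in Silverbay Capital LLC, giving 57% + 43% = 100%.
Chain via Silverbay Capital LLC → Harbor Manufacturing Inc. → Vantage Logistics SA (R1): 100% × 18% × 17% × 42% = 1.2852% of Bluewater Partners LP.
Chain via Ashford Industries Corp. → Pinebrook Pharma AG → Ironwood Realty LP (R1): 8% × 57% × 53% × 32% = 0.773376% of Bluewater Partners LP.
Aggregating (R2): 1.2852% + 0.773376% = 2.058576%.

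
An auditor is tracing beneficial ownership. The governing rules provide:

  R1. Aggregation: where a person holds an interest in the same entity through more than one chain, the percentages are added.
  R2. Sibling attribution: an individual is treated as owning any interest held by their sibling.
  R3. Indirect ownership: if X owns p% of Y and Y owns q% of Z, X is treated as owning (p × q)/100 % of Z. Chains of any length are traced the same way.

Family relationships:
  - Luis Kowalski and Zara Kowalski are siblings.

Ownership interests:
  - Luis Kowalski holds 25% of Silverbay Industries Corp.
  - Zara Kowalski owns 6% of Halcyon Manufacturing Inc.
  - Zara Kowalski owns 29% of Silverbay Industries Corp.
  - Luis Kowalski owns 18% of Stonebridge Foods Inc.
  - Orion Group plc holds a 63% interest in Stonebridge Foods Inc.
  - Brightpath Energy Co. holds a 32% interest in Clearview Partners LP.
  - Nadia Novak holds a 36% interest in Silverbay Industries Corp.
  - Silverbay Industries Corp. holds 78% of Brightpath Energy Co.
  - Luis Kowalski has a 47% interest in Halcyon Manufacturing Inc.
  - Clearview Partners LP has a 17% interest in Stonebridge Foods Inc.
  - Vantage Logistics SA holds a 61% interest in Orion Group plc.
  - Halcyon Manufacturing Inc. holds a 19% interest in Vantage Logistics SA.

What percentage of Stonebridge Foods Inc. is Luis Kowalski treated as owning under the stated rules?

24.161229%

By sibling attribution (R2), Luis Kowalski is treated as also owning Zara Kowalski's interest in Silverbay Industries Corp, giving 25% + 29% = 54%.
By sibling attribution (R2), Luis Kowalski is treated as also owning Zara Kowalski's interest in Halcyon Manufacturing Inc, giving 47% + 6% = 53%.
Chain via Silverbay Industries Corp. → Brightpath Energy Co. → Clearview Partners LP (R3): 54% × 78% × 32% × 17% = 2.291328% of Stonebridge Foods Inc.
Chain via Halcyon Manufacturing Inc. → Vantage Logistics SA → Orion Group plc (R3): 53% × 19% × 61% × 63% = 3.869901% of Stonebridge Foods Inc.
Direct interest in Stonebridge Foods Inc: 18%.
Aggregating (R1): 2.291328% + 3.869901% + 18% = 24.161229%.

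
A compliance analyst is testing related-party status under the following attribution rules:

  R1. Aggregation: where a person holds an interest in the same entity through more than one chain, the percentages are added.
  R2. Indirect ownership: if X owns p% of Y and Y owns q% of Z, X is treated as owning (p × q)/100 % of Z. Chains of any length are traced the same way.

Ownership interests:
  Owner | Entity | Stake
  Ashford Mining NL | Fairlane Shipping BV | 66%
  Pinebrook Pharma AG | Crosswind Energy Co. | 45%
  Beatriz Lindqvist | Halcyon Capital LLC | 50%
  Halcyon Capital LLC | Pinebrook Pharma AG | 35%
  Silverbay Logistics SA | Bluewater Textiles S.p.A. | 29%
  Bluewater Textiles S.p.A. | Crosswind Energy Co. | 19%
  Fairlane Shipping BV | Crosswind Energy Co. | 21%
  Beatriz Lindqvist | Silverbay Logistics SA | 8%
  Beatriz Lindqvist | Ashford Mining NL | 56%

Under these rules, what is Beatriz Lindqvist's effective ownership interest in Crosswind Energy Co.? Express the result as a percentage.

Chain via Ashford Mining NL → Fairlane Shipping BV (R2): 56% × 66% × 21% = 7.7616% of Crosswind Energy Co.
Chain via Halcyon Capital LLC → Pinebrook Pharma AG (R2): 50% × 35% × 45% = 7.875% of Crosswind Energy Co.
Chain via Silverbay Logistics SA → Bluewater Textiles S.p.A. (R2): 8% × 29% × 19% = 0.4408% of Crosswind Energy Co.
Aggregating (R1): 7.7616% + 7.875% + 0.4408% = 16.0774%.

16.0774%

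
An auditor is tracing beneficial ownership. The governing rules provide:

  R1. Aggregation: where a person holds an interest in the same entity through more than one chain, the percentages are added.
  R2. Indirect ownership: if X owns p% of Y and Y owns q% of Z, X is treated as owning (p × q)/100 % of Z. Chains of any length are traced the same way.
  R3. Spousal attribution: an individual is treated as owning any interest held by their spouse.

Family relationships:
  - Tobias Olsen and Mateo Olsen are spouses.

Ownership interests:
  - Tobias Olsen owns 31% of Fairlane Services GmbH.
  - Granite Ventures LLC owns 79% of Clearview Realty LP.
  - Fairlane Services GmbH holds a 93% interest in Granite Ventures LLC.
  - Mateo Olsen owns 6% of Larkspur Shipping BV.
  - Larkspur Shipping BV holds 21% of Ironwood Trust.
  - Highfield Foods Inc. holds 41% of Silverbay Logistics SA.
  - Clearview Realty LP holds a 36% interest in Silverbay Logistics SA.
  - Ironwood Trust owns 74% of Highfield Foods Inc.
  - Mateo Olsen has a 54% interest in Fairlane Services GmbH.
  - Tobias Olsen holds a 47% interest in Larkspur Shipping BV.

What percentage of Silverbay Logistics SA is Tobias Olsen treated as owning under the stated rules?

25.858662%

By spousal attribution (R3), Tobias Olsen is treated as also owning Mateo Olsen's interest in Fairlane Services GmbH, giving 31% + 54% = 85%.
By spousal attribution (R3), Tobias Olsen is treated as also owning Mateo Olsen's interest in Larkspur Shipping BV, giving 47% + 6% = 53%.
Chain via Fairlane Services GmbH → Granite Ventures LLC → Clearview Realty LP (R2): 85% × 93% × 79% × 36% = 22.48182% of Silverbay Logistics SA.
Chain via Larkspur Shipping BV → Ironwood Trust → Highfield Foods Inc. (R2): 53% × 21% × 74% × 41% = 3.376842% of Silverbay Logistics SA.
Aggregating (R1): 22.48182% + 3.376842% = 25.858662%.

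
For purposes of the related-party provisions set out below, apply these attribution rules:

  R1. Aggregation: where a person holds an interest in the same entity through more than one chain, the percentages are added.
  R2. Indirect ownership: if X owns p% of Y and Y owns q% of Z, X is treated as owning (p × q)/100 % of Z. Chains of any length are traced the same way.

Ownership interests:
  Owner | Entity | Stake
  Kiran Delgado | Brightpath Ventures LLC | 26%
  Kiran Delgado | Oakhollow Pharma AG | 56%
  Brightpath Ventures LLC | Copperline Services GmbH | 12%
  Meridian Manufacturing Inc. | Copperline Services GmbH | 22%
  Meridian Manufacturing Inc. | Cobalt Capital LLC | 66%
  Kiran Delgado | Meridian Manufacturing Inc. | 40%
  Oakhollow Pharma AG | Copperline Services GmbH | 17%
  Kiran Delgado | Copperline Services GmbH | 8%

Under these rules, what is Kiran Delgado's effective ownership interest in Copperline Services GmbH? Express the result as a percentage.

29.44%

Chain via Oakhollow Pharma AG (R2): 56% × 17% = 9.52% of Copperline Services GmbH.
Chain via Meridian Manufacturing Inc. (R2): 40% × 22% = 8.8% of Copperline Services GmbH.
Chain via Brightpath Ventures LLC (R2): 26% × 12% = 3.12% of Copperline Services GmbH.
Direct interest in Copperline Services GmbH: 8%.
Aggregating (R1): 9.52% + 8.8% + 3.12% + 8% = 29.44%.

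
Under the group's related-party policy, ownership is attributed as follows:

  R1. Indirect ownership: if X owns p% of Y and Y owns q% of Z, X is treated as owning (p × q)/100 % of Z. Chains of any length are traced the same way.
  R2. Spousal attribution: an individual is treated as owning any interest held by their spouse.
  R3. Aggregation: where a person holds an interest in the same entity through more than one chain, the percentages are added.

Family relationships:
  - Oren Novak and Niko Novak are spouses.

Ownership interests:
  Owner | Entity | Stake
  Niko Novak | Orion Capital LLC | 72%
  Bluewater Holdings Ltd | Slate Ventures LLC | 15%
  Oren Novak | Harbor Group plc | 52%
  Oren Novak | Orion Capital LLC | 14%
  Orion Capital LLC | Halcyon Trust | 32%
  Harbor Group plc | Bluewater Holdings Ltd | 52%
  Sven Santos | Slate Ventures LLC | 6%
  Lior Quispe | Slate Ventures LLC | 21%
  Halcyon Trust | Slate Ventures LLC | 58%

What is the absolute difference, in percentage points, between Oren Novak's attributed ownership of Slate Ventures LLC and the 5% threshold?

By spousal attribution (R2), Oren Novak is treated as also owning Niko Novak's interest in Orion Capital LLC, giving 14% + 72% = 86%.
Chain via Harbor Group plc → Bluewater Holdings Ltd (R1): 52% × 52% × 15% = 4.056% of Slate Ventures LLC.
Chain via Orion Capital LLC → Halcyon Trust (R1): 86% × 32% × 58% = 15.9616% of Slate Ventures LLC.
Aggregating (R3): 4.056% + 15.9616% = 20.0176%.
20.0176% exceeds the 5% threshold by 15.0176 percentage points.

15.0176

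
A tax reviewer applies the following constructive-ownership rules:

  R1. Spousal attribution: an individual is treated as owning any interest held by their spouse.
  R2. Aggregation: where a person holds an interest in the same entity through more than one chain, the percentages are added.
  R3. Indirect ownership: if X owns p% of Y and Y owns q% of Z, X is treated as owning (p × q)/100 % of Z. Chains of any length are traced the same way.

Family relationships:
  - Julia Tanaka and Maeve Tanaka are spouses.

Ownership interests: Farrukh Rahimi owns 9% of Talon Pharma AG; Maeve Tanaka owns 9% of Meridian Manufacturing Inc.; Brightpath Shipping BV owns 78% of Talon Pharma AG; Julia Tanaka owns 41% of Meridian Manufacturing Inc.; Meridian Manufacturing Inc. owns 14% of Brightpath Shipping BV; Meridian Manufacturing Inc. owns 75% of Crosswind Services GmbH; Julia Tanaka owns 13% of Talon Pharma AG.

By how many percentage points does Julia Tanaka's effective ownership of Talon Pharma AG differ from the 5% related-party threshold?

By spousal attribution (R1), Julia Tanaka is treated as also owning Maeve Tanaka's interest in Meridian Manufacturing Inc, giving 41% + 9% = 50%.
Chain via Meridian Manufacturing Inc. → Brightpath Shipping BV (R3): 50% × 14% × 78% = 5.46% of Talon Pharma AG.
Direct interest in Talon Pharma AG: 13%.
Aggregating (R2): 5.46% + 13% = 18.46%.
18.46% exceeds the 5% threshold by 13.46 percentage points.

13.46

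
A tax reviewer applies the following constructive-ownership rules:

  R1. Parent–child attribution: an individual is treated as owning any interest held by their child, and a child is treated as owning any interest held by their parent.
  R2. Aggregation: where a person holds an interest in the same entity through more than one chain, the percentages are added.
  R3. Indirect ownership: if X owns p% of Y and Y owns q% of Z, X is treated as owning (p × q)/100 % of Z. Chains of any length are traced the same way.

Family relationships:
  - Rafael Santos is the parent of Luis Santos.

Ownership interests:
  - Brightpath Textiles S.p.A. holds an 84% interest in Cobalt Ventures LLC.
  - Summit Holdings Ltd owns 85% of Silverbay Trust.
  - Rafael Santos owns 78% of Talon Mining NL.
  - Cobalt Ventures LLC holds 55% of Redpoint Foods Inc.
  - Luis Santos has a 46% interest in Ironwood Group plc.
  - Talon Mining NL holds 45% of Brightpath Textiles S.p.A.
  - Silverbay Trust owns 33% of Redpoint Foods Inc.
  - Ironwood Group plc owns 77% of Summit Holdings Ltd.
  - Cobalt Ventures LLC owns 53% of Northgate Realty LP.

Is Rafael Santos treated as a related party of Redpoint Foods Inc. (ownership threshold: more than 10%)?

Yes

By parent–child attribution (R1), Rafael Santos is treated as owning Luis Santos's 46% interest in Ironwood Group plc.
Chain via Talon Mining NL → Brightpath Textiles S.p.A. → Cobalt Ventures LLC (R3): 78% × 45% × 84% × 55% = 16.2162% of Redpoint Foods Inc.
Chain via Ironwood Group plc → Summit Holdings Ltd → Silverbay Trust (R3): 46% × 77% × 85% × 33% = 9.93531% of Redpoint Foods Inc.
Aggregating (R2): 16.2162% + 9.93531% = 26.15151%.
26.15151% exceeds the 10% threshold, so Rafael is a related party to Redpoint Foods Inc.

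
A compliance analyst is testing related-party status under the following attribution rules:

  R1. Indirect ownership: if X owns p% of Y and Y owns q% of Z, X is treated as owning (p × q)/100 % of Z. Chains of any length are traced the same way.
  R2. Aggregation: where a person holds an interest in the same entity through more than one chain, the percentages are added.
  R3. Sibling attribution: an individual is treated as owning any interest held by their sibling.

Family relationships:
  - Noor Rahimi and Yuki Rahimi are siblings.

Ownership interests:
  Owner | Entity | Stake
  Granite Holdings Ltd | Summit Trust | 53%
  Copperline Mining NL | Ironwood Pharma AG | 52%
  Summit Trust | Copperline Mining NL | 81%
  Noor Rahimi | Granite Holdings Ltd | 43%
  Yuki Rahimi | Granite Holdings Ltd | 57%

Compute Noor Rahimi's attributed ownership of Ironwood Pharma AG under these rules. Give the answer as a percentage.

By sibling attribution (R3), Noor Rahimi is treated as also owning Yuki Rahimi's interest in Granite Holdings Ltd, giving 43% + 57% = 100%.
Chain via Granite Holdings Ltd → Summit Trust → Copperline Mining NL (R1): 100% × 53% × 81% × 52% = 22.3236% of Ironwood Pharma AG.

22.3236%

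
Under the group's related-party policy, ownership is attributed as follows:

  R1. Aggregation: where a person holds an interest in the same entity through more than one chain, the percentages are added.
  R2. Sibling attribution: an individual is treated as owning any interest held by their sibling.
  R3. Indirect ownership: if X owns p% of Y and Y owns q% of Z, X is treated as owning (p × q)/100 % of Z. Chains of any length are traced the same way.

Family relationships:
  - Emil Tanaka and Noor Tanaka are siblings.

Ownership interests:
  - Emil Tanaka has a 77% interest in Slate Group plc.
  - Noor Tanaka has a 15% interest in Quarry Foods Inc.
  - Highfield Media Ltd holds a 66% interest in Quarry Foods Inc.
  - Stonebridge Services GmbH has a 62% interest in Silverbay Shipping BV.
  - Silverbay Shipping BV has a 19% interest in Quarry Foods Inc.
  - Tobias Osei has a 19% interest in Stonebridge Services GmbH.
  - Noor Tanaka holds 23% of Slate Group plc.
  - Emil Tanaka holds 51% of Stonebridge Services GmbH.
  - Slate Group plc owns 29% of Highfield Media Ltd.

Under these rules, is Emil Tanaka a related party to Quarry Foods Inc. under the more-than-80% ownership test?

No

By sibling attribution (R2), Emil Tanaka is treated as also owning Noor Tanaka's interest in Slate Group plc, giving 77% + 23% = 100%.
By sibling attribution (R2), Emil Tanaka is treated as owning Noor Tanaka's 15% interest in Quarry Foods Inc.
Chain via Slate Group plc → Highfield Media Ltd (R3): 100% × 29% × 66% = 19.14% of Quarry Foods Inc.
Chain via Stonebridge Services GmbH → Silverbay Shipping BV (R3): 51% × 62% × 19% = 6.0078% of Quarry Foods Inc.
Direct interest in Quarry Foods Inc: 15%.
Aggregating (R1): 19.14% + 6.0078% + 15% = 40.1478%.
40.1478% does not exceed the 80% threshold, so Emil is not a related party to Quarry Foods Inc.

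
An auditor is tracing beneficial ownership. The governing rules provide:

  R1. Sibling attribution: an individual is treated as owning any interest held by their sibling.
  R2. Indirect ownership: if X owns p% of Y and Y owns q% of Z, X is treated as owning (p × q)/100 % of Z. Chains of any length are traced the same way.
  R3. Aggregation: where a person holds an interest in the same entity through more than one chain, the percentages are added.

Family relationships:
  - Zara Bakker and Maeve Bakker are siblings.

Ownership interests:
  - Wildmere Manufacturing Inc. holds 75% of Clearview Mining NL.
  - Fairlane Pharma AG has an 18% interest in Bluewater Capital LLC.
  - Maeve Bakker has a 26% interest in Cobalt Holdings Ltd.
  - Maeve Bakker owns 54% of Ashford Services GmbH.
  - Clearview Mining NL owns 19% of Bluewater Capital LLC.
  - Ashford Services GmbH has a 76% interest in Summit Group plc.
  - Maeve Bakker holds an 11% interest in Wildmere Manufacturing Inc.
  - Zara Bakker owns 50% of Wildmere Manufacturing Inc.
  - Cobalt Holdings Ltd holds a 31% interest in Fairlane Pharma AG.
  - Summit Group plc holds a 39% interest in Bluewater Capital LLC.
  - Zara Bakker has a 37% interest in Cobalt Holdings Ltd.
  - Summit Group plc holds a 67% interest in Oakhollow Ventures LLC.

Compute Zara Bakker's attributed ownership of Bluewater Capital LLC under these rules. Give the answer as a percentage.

28.2135%

By sibling attribution (R1), Zara Bakker is treated as also owning Maeve Bakker's interest in Wildmere Manufacturing Inc, giving 50% + 11% = 61%.
By sibling attribution (R1), Zara Bakker is treated as also owning Maeve Bakker's interest in Cobalt Holdings Ltd, giving 37% + 26% = 63%.
By sibling attribution (R1), Zara Bakker is treated as owning Maeve Bakker's 54% interest in Ashford Services GmbH.
Chain via Wildmere Manufacturing Inc. → Clearview Mining NL (R2): 61% × 75% × 19% = 8.6925% of Bluewater Capital LLC.
Chain via Cobalt Holdings Ltd → Fairlane Pharma AG (R2): 63% × 31% × 18% = 3.5154% of Bluewater Capital LLC.
Chain via Ashford Services GmbH → Summit Group plc (R2): 54% × 76% × 39% = 16.0056% of Bluewater Capital LLC.
Aggregating (R3): 8.6925% + 3.5154% + 16.0056% = 28.2135%.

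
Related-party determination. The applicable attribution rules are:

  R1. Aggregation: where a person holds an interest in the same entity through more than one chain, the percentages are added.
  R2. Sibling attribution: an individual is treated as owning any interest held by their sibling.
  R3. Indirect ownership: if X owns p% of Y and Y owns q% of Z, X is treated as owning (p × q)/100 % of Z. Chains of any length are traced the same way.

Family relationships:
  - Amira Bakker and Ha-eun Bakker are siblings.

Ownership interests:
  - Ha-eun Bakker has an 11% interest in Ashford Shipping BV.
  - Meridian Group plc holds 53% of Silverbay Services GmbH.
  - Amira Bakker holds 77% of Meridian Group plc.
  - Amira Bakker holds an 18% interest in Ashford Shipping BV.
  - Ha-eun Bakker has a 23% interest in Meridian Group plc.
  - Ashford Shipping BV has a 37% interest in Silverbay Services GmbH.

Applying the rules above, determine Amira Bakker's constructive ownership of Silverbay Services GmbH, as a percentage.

63.73%

By sibling attribution (R2), Amira Bakker is treated as also owning Ha-eun Bakker's interest in Meridian Group plc, giving 77% + 23% = 100%.
By sibling attribution (R2), Amira Bakker is treated as also owning Ha-eun Bakker's interest in Ashford Shipping BV, giving 18% + 11% = 29%.
Chain via Meridian Group plc (R3): 100% × 53% = 53% of Silverbay Services GmbH.
Chain via Ashford Shipping BV (R3): 29% × 37% = 10.73% of Silverbay Services GmbH.
Aggregating (R1): 53% + 10.73% = 63.73%.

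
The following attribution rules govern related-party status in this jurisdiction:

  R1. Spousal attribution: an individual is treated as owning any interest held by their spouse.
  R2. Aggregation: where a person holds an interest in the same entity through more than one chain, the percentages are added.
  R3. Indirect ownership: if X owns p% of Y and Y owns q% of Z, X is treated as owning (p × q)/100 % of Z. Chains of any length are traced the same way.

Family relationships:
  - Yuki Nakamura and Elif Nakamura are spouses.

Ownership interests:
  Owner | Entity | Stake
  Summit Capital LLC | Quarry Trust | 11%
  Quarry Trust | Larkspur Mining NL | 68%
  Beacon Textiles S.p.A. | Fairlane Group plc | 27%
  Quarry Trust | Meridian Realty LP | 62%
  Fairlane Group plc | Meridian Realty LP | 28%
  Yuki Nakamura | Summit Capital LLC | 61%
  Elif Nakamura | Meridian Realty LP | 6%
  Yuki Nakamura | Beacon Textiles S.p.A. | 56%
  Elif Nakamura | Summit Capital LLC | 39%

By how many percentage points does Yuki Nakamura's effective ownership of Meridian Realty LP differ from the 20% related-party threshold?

2.9464

By spousal attribution (R1), Yuki Nakamura is treated as also owning Elif Nakamura's interest in Summit Capital LLC, giving 61% + 39% = 100%.
By spousal attribution (R1), Yuki Nakamura is treated as owning Elif Nakamura's 6% interest in Meridian Realty LP.
Chain via Summit Capital LLC → Quarry Trust (R3): 100% × 11% × 62% = 6.82% of Meridian Realty LP.
Chain via Beacon Textiles S.p.A. → Fairlane Group plc (R3): 56% × 27% × 28% = 4.2336% of Meridian Realty LP.
Direct interest in Meridian Realty LP: 6%.
Aggregating (R2): 6.82% + 4.2336% + 6% = 17.0536%.
17.0536% falls short of the 20% threshold by 2.9464 percentage points.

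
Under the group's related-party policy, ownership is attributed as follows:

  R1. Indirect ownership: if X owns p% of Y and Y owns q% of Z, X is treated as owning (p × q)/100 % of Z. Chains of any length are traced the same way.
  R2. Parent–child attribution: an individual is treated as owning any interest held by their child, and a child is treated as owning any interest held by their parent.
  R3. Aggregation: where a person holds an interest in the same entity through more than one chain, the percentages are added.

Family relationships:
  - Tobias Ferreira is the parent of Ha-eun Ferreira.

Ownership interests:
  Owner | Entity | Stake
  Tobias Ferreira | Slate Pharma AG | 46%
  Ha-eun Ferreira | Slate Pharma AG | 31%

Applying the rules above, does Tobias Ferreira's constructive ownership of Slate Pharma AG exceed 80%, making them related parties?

By parent–child attribution (R2), Tobias Ferreira is treated as also owning Ha-eun Ferreira's interest in Slate Pharma AG, giving 46% + 31% = 77%.
Direct interest in Slate Pharma AG: 77%.
77% does not exceed the 80% threshold, so Tobias is not a related party to Slate Pharma AG.

No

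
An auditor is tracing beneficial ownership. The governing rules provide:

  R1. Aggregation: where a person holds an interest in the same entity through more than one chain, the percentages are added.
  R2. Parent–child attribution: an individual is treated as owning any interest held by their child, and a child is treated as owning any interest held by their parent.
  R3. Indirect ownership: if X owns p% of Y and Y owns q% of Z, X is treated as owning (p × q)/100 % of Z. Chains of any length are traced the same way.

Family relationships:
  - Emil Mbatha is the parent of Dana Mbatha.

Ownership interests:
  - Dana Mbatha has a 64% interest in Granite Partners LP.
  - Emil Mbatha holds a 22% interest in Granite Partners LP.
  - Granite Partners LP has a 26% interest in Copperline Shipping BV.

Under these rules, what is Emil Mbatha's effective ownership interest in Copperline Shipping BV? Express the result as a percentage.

By parent–child attribution (R2), Emil Mbatha is treated as also owning Dana Mbatha's interest in Granite Partners LP, giving 22% + 64% = 86%.
Chain via Granite Partners LP (R3): 86% × 26% = 22.36% of Copperline Shipping BV.

22.36%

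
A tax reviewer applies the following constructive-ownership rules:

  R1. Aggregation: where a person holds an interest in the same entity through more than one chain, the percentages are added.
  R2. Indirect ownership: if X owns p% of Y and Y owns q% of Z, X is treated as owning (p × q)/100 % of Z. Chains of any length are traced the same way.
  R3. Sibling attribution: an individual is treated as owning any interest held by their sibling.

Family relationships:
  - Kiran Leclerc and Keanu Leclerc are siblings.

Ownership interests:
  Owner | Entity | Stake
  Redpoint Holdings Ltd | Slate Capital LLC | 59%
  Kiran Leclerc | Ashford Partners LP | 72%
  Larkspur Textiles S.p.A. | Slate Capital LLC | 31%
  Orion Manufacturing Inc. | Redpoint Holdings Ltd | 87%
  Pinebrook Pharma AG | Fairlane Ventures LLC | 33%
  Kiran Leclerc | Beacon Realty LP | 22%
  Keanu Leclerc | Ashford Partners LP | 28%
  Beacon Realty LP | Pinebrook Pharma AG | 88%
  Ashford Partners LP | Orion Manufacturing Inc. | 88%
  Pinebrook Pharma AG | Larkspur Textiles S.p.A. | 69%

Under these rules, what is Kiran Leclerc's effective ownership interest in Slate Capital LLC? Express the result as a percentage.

49.311504%

By sibling attribution (R3), Kiran Leclerc is treated as also owning Keanu Leclerc's interest in Ashford Partners LP, giving 72% + 28% = 100%.
Chain via Ashford Partners LP → Orion Manufacturing Inc. → Redpoint Holdings Ltd (R2): 100% × 88% × 87% × 59% = 45.1704% of Slate Capital LLC.
Chain via Beacon Realty LP → Pinebrook Pharma AG → Larkspur Textiles S.p.A. (R2): 22% × 88% × 69% × 31% = 4.141104% of Slate Capital LLC.
Aggregating (R1): 45.1704% + 4.141104% = 49.311504%.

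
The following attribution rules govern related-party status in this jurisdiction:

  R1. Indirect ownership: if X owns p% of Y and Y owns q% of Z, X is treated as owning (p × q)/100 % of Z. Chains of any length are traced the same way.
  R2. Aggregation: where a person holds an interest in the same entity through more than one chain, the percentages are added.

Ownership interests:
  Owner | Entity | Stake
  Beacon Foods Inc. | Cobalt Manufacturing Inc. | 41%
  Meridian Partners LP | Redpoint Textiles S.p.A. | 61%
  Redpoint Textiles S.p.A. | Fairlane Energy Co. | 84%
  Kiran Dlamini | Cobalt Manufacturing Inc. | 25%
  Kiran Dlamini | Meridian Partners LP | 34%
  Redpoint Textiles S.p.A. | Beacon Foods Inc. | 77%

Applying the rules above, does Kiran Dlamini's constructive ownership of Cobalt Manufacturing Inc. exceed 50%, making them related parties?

No

Chain via Meridian Partners LP → Redpoint Textiles S.p.A. → Beacon Foods Inc. (R1): 34% × 61% × 77% × 41% = 6.547618% of Cobalt Manufacturing Inc.
Direct interest in Cobalt Manufacturing Inc: 25%.
Aggregating (R2): 6.547618% + 25% = 31.547618%.
31.547618% does not exceed the 50% threshold, so Kiran is not a related party to Cobalt Manufacturing Inc.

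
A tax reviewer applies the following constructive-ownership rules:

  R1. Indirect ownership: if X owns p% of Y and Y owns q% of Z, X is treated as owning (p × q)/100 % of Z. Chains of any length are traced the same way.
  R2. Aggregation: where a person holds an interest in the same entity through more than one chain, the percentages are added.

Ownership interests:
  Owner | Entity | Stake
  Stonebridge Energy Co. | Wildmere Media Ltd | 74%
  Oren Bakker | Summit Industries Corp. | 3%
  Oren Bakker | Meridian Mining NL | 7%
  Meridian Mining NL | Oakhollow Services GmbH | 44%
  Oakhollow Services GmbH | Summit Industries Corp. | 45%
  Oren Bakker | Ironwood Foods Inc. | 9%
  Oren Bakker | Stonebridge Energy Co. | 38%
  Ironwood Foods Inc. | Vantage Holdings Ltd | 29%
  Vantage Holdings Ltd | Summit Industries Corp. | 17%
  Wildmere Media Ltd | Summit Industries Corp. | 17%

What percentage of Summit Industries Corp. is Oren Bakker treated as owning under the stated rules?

Chain via Meridian Mining NL → Oakhollow Services GmbH (R1): 7% × 44% × 45% = 1.386% of Summit Industries Corp.
Chain via Stonebridge Energy Co. → Wildmere Media Ltd (R1): 38% × 74% × 17% = 4.7804% of Summit Industries Corp.
Chain via Ironwood Foods Inc. → Vantage Holdings Ltd (R1): 9% × 29% × 17% = 0.4437% of Summit Industries Corp.
Direct interest in Summit Industries Corp: 3%.
Aggregating (R2): 1.386% + 4.7804% + 0.4437% + 3% = 9.6101%.

9.6101%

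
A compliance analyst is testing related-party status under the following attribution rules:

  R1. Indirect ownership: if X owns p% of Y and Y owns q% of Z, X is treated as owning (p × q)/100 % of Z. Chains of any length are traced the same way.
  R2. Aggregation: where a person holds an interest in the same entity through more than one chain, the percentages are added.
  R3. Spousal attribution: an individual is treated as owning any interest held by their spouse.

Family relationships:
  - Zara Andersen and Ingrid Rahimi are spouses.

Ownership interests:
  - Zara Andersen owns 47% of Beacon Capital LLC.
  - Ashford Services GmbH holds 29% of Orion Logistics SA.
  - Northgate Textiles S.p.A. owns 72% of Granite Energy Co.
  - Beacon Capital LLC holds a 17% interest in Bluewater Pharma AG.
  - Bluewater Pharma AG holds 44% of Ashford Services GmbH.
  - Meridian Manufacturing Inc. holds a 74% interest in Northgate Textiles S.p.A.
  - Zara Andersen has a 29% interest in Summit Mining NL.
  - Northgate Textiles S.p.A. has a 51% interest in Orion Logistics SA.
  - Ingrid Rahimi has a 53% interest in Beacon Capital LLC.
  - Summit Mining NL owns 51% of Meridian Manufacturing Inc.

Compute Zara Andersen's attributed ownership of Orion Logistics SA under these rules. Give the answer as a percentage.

7.750946%

By spousal attribution (R3), Zara Andersen is treated as also owning Ingrid Rahimi's interest in Beacon Capital LLC, giving 47% + 53% = 100%.
Chain via Summit Mining NL → Meridian Manufacturing Inc. → Northgate Textiles S.p.A. (R1): 29% × 51% × 74% × 51% = 5.581746% of Orion Logistics SA.
Chain via Beacon Capital LLC → Bluewater Pharma AG → Ashford Services GmbH (R1): 100% × 17% × 44% × 29% = 2.1692% of Orion Logistics SA.
Aggregating (R2): 5.581746% + 2.1692% = 7.750946%.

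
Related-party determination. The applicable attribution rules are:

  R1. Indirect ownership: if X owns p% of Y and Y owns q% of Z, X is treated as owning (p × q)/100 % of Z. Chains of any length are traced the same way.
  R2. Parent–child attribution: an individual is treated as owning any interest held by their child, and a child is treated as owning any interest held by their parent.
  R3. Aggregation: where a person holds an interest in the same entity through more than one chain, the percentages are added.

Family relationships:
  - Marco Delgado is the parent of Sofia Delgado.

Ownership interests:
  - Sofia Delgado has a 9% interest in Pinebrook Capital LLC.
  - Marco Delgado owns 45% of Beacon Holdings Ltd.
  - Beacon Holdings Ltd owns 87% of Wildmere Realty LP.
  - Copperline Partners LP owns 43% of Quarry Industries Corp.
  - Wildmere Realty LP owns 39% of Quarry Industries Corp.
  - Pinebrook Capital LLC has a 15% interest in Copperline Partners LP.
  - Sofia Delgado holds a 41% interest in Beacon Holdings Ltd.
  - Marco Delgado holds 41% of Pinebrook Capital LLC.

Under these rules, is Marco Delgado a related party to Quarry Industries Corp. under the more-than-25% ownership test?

Yes

By parent–child attribution (R2), Marco Delgado is treated as also owning Sofia Delgado's interest in Pinebrook Capital LLC, giving 41% + 9% = 50%.
By parent–child attribution (R2), Marco Delgado is treated as also owning Sofia Delgado's interest in Beacon Holdings Ltd, giving 45% + 41% = 86%.
Chain via Pinebrook Capital LLC → Copperline Partners LP (R1): 50% × 15% × 43% = 3.225% of Quarry Industries Corp.
Chain via Beacon Holdings Ltd → Wildmere Realty LP (R1): 86% × 87% × 39% = 29.1798% of Quarry Industries Corp.
Aggregating (R3): 3.225% + 29.1798% = 32.4048%.
32.4048% exceeds the 25% threshold, so Marco is a related party to Quarry Industries Corp.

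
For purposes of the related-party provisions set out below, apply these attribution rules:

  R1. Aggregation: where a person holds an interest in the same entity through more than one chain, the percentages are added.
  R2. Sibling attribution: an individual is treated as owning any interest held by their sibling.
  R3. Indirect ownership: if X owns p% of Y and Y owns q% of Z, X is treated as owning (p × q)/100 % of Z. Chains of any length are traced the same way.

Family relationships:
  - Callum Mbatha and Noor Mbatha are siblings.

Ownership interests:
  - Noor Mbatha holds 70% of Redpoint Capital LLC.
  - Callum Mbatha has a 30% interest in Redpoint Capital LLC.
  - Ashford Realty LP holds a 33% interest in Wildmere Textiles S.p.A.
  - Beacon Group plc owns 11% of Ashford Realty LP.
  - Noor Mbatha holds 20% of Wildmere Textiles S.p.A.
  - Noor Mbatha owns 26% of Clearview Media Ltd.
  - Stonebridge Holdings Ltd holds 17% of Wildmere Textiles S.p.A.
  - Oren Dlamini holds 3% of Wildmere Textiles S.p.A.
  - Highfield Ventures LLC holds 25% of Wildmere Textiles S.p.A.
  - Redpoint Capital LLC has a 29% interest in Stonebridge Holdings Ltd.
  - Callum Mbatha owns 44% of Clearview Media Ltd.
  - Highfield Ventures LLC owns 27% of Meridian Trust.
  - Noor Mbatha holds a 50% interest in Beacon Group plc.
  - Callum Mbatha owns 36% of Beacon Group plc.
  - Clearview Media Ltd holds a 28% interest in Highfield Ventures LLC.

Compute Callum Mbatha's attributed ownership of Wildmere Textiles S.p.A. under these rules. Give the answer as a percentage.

32.9518%

By sibling attribution (R2), Callum Mbatha is treated as also owning Noor Mbatha's interest in Beacon Group plc, giving 36% + 50% = 86%.
By sibling attribution (R2), Callum Mbatha is treated as also owning Noor Mbatha's interest in Redpoint Capital LLC, giving 30% + 70% = 100%.
By sibling attribution (R2), Callum Mbatha is treated as also owning Noor Mbatha's interest in Clearview Media Ltd, giving 44% + 26% = 70%.
By sibling attribution (R2), Callum Mbatha is treated as owning Noor Mbatha's 20% interest in Wildmere Textiles S.p.A.
Chain via Beacon Group plc → Ashford Realty LP (R3): 86% × 11% × 33% = 3.1218% of Wildmere Textiles S.p.A.
Chain via Redpoint Capital LLC → Stonebridge Holdings Ltd (R3): 100% × 29% × 17% = 4.93% of Wildmere Textiles S.p.A.
Chain via Clearview Media Ltd → Highfield Ventures LLC (R3): 70% × 28% × 25% = 4.9% of Wildmere Textiles S.p.A.
Direct interest in Wildmere Textiles S.p.A: 20%.
Aggregating (R1): 3.1218% + 4.93% + 4.9% + 20% = 32.9518%.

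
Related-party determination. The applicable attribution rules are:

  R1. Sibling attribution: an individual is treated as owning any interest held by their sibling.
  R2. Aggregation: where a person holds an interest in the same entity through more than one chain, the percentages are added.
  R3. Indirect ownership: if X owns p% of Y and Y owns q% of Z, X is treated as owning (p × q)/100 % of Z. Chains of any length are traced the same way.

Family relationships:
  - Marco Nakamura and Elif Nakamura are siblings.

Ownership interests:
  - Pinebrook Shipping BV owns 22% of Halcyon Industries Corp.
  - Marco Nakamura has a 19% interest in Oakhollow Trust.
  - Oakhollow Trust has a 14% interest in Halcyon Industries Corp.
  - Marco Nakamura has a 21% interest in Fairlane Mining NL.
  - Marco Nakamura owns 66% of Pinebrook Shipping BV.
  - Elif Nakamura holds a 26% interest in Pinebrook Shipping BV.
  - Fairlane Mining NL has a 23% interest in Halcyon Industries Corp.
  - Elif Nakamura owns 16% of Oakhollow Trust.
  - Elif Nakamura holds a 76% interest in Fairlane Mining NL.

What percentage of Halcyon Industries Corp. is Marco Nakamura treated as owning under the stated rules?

By sibling attribution (R1), Marco Nakamura is treated as also owning Elif Nakamura's interest in Oakhollow Trust, giving 19% + 16% = 35%.
By sibling attribution (R1), Marco Nakamura is treated as also owning Elif Nakamura's interest in Fairlane Mining NL, giving 21% + 76% = 97%.
By sibling attribution (R1), Marco Nakamura is treated as also owning Elif Nakamura's interest in Pinebrook Shipping BV, giving 66% + 26% = 92%.
Chain via Oakhollow Trust (R3): 35% × 14% = 4.9% of Halcyon Industries Corp.
Chain via Fairlane Mining NL (R3): 97% × 23% = 22.31% of Halcyon Industries Corp.
Chain via Pinebrook Shipping BV (R3): 92% × 22% = 20.24% of Halcyon Industries Corp.
Aggregating (R2): 4.9% + 22.31% + 20.24% = 47.45%.

47.45%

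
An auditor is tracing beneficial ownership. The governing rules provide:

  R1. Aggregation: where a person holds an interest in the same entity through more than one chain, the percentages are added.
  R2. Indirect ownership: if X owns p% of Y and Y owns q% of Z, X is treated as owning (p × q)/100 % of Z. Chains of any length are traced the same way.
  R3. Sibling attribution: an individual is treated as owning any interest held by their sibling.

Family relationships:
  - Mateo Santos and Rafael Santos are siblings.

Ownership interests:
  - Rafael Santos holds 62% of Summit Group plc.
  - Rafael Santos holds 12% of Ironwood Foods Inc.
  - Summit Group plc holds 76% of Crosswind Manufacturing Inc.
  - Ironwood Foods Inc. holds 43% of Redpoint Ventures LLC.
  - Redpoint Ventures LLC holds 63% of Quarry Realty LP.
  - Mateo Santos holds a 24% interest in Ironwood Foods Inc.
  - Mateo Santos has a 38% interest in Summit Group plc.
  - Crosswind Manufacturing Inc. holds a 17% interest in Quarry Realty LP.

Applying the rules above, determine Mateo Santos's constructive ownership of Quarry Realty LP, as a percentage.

22.6724%

By sibling attribution (R3), Mateo Santos is treated as also owning Rafael Santos's interest in Ironwood Foods Inc, giving 24% + 12% = 36%.
By sibling attribution (R3), Mateo Santos is treated as also owning Rafael Santos's interest in Summit Group plc, giving 38% + 62% = 100%.
Chain via Ironwood Foods Inc. → Redpoint Ventures LLC (R2): 36% × 43% × 63% = 9.7524% of Quarry Realty LP.
Chain via Summit Group plc → Crosswind Manufacturing Inc. (R2): 100% × 76% × 17% = 12.92% of Quarry Realty LP.
Aggregating (R1): 9.7524% + 12.92% = 22.6724%.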